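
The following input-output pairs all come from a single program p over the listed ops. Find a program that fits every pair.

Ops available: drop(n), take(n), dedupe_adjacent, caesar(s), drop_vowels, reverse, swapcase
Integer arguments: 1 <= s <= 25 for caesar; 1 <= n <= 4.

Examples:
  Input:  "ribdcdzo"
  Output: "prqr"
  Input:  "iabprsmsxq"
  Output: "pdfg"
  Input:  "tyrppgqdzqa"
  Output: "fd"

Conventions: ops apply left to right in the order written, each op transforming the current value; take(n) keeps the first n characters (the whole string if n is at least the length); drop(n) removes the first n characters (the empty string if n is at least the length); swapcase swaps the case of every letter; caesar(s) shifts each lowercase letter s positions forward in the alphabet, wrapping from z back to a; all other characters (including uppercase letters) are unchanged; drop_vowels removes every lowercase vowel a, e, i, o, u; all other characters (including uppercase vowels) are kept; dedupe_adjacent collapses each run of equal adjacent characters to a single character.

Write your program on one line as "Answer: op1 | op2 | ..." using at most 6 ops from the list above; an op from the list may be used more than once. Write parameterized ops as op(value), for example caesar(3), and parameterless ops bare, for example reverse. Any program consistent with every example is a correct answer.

drop(2) | take(4) | caesar(14) | dedupe_adjacent | drop_vowels

Check, running the answer program on each example:
  "ribdcdzo" -> "bdcdzo" -> "bdcd" -> "prqr" -> "prqr" -> "prqr"
  "iabprsmsxq" -> "bprsmsxq" -> "bprs" -> "pdfg" -> "pdfg" -> "pdfg"
  "tyrppgqdzqa" -> "rppgqdzqa" -> "rppg" -> "fddu" -> "fdu" -> "fd"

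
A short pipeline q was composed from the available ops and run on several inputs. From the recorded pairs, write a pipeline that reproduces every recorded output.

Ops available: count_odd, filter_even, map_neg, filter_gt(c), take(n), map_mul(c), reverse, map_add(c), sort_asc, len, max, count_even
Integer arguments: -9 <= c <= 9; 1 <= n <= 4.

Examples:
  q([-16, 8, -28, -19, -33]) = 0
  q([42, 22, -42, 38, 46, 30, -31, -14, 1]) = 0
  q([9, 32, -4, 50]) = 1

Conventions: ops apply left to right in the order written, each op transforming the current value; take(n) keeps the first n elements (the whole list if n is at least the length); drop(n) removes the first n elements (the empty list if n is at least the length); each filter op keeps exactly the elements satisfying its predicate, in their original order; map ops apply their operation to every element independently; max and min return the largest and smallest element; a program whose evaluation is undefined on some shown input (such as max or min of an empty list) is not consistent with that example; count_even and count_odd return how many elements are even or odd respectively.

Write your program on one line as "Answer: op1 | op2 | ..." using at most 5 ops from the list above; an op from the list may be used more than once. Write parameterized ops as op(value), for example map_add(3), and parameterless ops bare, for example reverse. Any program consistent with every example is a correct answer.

reverse | filter_gt(7) | filter_gt(8) | count_odd

Check, running the answer program on each example:
  [-16, 8, -28, -19, -33] -> [-33, -19, -28, 8, -16] -> [8] -> [] -> 0
  [42, 22, -42, 38, 46, 30, -31, -14, 1] -> [1, -14, -31, 30, 46, 38, -42, 22, 42] -> [30, 46, 38, 22, 42] -> [30, 46, 38, 22, 42] -> 0
  [9, 32, -4, 50] -> [50, -4, 32, 9] -> [50, 32, 9] -> [50, 32, 9] -> 1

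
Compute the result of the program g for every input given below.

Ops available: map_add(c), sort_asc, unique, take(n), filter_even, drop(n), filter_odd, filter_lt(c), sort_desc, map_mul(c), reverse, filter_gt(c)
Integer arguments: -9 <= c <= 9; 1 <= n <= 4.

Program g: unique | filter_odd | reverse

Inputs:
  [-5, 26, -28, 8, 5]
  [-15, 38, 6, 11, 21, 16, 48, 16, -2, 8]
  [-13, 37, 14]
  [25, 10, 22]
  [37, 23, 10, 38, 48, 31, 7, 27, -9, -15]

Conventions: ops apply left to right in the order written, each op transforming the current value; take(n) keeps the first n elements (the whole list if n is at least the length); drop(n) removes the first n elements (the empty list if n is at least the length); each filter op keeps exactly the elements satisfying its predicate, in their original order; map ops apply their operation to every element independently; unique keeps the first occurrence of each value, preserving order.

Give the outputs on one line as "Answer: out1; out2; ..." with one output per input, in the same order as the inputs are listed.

[5, -5]; [21, 11, -15]; [37, -13]; [25]; [-15, -9, 27, 7, 31, 23, 37]

Execution, op by op:
  [-5, 26, -28, 8, 5] -> [-5, 26, -28, 8, 5] -> [-5, 5] -> [5, -5]
  [-15, 38, 6, 11, 21, 16, 48, 16, -2, 8] -> [-15, 38, 6, 11, 21, 16, 48, -2, 8] -> [-15, 11, 21] -> [21, 11, -15]
  [-13, 37, 14] -> [-13, 37, 14] -> [-13, 37] -> [37, -13]
  [25, 10, 22] -> [25, 10, 22] -> [25] -> [25]
  [37, 23, 10, 38, 48, 31, 7, 27, -9, -15] -> [37, 23, 10, 38, 48, 31, 7, 27, -9, -15] -> [37, 23, 31, 7, 27, -9, -15] -> [-15, -9, 27, 7, 31, 23, 37]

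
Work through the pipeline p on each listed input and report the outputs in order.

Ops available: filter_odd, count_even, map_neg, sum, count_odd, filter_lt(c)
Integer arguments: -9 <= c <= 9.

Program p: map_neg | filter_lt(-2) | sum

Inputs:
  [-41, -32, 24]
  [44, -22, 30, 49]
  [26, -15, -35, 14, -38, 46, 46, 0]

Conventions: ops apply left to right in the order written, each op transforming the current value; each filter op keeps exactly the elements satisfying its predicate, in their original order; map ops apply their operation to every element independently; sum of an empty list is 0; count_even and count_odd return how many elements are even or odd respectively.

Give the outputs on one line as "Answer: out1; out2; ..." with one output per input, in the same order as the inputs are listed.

-24; -123; -132

Execution, op by op:
  [-41, -32, 24] -> [41, 32, -24] -> [-24] -> -24
  [44, -22, 30, 49] -> [-44, 22, -30, -49] -> [-44, -30, -49] -> -123
  [26, -15, -35, 14, -38, 46, 46, 0] -> [-26, 15, 35, -14, 38, -46, -46, 0] -> [-26, -14, -46, -46] -> -132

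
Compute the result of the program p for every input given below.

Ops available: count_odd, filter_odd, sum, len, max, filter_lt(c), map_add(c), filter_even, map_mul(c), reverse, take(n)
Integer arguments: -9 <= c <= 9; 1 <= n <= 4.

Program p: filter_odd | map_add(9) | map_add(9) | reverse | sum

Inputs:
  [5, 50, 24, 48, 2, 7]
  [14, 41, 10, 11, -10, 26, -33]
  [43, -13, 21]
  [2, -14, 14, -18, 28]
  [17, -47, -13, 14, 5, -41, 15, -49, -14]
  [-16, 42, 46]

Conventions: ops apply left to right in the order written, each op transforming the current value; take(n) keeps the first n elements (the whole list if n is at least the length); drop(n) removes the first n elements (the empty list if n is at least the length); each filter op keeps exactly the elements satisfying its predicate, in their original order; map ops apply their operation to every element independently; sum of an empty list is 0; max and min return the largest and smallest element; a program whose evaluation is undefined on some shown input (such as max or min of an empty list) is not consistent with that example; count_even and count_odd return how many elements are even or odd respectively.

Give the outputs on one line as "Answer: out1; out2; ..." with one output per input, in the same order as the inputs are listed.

Execution, op by op:
  [5, 50, 24, 48, 2, 7] -> [5, 7] -> [14, 16] -> [23, 25] -> [25, 23] -> 48
  [14, 41, 10, 11, -10, 26, -33] -> [41, 11, -33] -> [50, 20, -24] -> [59, 29, -15] -> [-15, 29, 59] -> 73
  [43, -13, 21] -> [43, -13, 21] -> [52, -4, 30] -> [61, 5, 39] -> [39, 5, 61] -> 105
  [2, -14, 14, -18, 28] -> [] -> [] -> [] -> [] -> 0
  [17, -47, -13, 14, 5, -41, 15, -49, -14] -> [17, -47, -13, 5, -41, 15, -49] -> [26, -38, -4, 14, -32, 24, -40] -> [35, -29, 5, 23, -23, 33, -31] -> [-31, 33, -23, 23, 5, -29, 35] -> 13
  [-16, 42, 46] -> [] -> [] -> [] -> [] -> 0

48; 73; 105; 0; 13; 0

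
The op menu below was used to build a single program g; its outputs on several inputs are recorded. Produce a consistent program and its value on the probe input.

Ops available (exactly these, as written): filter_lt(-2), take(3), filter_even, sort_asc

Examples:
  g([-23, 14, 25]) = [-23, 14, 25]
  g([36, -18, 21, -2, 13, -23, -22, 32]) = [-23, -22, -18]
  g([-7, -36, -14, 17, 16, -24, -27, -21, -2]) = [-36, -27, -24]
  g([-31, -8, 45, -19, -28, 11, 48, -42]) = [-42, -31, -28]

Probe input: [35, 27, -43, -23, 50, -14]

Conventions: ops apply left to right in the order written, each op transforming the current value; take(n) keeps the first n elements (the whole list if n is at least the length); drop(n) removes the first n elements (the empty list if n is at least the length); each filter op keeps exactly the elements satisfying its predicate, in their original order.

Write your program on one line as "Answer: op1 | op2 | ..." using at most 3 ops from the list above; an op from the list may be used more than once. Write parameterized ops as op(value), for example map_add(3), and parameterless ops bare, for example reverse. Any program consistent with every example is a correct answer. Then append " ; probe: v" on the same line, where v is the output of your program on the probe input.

sort_asc | take(3) ; probe: [-43, -23, -14]

Check, running the answer program on each example:
  [-23, 14, 25] -> [-23, 14, 25] -> [-23, 14, 25]
  [36, -18, 21, -2, 13, -23, -22, 32] -> [-23, -22, -18, -2, 13, 21, 32, 36] -> [-23, -22, -18]
  [-7, -36, -14, 17, 16, -24, -27, -21, -2] -> [-36, -27, -24, -21, -14, -7, -2, 16, 17] -> [-36, -27, -24]
  [-31, -8, 45, -19, -28, 11, 48, -42] -> [-42, -31, -28, -19, -8, 11, 45, 48] -> [-42, -31, -28]
  probe: [35, 27, -43, -23, 50, -14] -> [-43, -23, -14, 27, 35, 50] -> [-43, -23, -14]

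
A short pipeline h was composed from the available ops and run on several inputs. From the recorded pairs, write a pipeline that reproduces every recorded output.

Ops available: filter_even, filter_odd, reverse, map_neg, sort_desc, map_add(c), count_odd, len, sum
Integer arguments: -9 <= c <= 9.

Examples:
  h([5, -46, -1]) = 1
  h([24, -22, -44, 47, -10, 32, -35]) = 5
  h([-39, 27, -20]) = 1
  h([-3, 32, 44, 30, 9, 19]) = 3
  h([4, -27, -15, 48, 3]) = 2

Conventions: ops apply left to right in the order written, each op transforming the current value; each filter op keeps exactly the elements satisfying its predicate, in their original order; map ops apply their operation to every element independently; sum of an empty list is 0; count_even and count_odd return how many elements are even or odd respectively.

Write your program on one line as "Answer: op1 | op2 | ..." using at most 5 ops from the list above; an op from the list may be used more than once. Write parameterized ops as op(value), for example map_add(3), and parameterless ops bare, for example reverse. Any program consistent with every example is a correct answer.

sort_desc | map_add(-3) | filter_odd | count_odd

Check, running the answer program on each example:
  [5, -46, -1] -> [5, -1, -46] -> [2, -4, -49] -> [-49] -> 1
  [24, -22, -44, 47, -10, 32, -35] -> [47, 32, 24, -10, -22, -35, -44] -> [44, 29, 21, -13, -25, -38, -47] -> [29, 21, -13, -25, -47] -> 5
  [-39, 27, -20] -> [27, -20, -39] -> [24, -23, -42] -> [-23] -> 1
  [-3, 32, 44, 30, 9, 19] -> [44, 32, 30, 19, 9, -3] -> [41, 29, 27, 16, 6, -6] -> [41, 29, 27] -> 3
  [4, -27, -15, 48, 3] -> [48, 4, 3, -15, -27] -> [45, 1, 0, -18, -30] -> [45, 1] -> 2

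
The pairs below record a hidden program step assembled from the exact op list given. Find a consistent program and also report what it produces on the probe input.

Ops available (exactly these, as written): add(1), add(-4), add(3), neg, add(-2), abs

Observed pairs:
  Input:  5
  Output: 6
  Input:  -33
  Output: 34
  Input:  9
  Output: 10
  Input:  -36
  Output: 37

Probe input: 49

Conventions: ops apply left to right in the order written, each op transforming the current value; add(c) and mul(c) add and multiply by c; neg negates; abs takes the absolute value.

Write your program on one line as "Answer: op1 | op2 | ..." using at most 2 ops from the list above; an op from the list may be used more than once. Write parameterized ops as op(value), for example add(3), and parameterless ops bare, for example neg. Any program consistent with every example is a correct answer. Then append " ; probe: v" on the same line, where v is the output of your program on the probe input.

abs | add(1) ; probe: 50

Check, running the answer program on each example:
  5 -> 5 -> 6
  -33 -> 33 -> 34
  9 -> 9 -> 10
  -36 -> 36 -> 37
  probe: 49 -> 49 -> 50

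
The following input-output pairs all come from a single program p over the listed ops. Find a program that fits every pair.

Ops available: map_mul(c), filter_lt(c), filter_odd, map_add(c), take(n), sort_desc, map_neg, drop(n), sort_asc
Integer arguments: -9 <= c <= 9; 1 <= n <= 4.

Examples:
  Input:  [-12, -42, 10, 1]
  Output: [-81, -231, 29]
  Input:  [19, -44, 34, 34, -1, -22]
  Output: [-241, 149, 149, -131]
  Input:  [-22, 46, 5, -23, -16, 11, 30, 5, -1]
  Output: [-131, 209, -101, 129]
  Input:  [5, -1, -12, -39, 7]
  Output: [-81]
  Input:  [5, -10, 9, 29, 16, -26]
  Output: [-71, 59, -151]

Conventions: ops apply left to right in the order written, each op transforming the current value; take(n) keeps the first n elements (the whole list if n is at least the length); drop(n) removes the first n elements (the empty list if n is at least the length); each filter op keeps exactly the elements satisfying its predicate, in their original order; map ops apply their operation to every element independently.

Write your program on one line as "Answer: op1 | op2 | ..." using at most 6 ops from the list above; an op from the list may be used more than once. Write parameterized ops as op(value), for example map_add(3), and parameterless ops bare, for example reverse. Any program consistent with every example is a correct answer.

map_neg | map_add(5) | filter_odd | map_mul(-5) | map_add(4)

Check, running the answer program on each example:
  [-12, -42, 10, 1] -> [12, 42, -10, -1] -> [17, 47, -5, 4] -> [17, 47, -5] -> [-85, -235, 25] -> [-81, -231, 29]
  [19, -44, 34, 34, -1, -22] -> [-19, 44, -34, -34, 1, 22] -> [-14, 49, -29, -29, 6, 27] -> [49, -29, -29, 27] -> [-245, 145, 145, -135] -> [-241, 149, 149, -131]
  [-22, 46, 5, -23, -16, 11, 30, 5, -1] -> [22, -46, -5, 23, 16, -11, -30, -5, 1] -> [27, -41, 0, 28, 21, -6, -25, 0, 6] -> [27, -41, 21, -25] -> [-135, 205, -105, 125] -> [-131, 209, -101, 129]
  [5, -1, -12, -39, 7] -> [-5, 1, 12, 39, -7] -> [0, 6, 17, 44, -2] -> [17] -> [-85] -> [-81]
  [5, -10, 9, 29, 16, -26] -> [-5, 10, -9, -29, -16, 26] -> [0, 15, -4, -24, -11, 31] -> [15, -11, 31] -> [-75, 55, -155] -> [-71, 59, -151]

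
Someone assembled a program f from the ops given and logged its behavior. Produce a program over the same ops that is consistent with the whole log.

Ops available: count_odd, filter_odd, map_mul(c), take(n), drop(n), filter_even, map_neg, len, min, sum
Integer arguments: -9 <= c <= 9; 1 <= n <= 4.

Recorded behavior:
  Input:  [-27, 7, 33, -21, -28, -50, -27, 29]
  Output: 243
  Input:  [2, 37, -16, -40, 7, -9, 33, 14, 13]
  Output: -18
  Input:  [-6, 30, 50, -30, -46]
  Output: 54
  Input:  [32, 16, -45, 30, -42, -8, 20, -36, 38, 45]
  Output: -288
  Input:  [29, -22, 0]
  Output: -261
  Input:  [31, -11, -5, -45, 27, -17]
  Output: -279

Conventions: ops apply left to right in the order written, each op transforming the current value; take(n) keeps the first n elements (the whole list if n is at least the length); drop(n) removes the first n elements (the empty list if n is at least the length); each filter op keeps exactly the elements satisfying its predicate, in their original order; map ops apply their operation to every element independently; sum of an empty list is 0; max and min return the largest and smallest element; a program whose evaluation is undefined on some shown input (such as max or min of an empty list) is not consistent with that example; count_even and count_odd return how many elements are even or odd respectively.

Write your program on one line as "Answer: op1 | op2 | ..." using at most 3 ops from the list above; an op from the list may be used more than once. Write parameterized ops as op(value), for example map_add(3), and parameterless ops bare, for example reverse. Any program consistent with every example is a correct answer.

map_mul(-9) | take(1) | min

Check, running the answer program on each example:
  [-27, 7, 33, -21, -28, -50, -27, 29] -> [243, -63, -297, 189, 252, 450, 243, -261] -> [243] -> 243
  [2, 37, -16, -40, 7, -9, 33, 14, 13] -> [-18, -333, 144, 360, -63, 81, -297, -126, -117] -> [-18] -> -18
  [-6, 30, 50, -30, -46] -> [54, -270, -450, 270, 414] -> [54] -> 54
  [32, 16, -45, 30, -42, -8, 20, -36, 38, 45] -> [-288, -144, 405, -270, 378, 72, -180, 324, -342, -405] -> [-288] -> -288
  [29, -22, 0] -> [-261, 198, 0] -> [-261] -> -261
  [31, -11, -5, -45, 27, -17] -> [-279, 99, 45, 405, -243, 153] -> [-279] -> -279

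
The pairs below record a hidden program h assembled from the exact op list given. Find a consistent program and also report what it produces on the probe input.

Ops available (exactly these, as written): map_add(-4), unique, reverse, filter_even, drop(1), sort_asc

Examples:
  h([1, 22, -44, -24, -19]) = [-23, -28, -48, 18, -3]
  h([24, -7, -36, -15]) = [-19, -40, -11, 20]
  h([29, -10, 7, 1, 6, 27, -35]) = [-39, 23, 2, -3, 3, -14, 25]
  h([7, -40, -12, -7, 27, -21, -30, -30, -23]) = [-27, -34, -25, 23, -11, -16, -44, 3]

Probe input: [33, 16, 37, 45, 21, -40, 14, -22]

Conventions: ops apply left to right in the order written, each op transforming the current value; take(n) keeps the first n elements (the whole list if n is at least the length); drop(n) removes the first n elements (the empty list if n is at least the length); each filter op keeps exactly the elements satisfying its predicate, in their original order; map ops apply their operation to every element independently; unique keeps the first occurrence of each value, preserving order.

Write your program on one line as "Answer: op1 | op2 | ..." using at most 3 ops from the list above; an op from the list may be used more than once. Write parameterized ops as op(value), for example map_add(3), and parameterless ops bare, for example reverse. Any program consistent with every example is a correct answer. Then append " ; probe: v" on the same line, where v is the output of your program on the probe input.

unique | map_add(-4) | reverse ; probe: [-26, 10, -44, 17, 41, 33, 12, 29]

Check, running the answer program on each example:
  [1, 22, -44, -24, -19] -> [1, 22, -44, -24, -19] -> [-3, 18, -48, -28, -23] -> [-23, -28, -48, 18, -3]
  [24, -7, -36, -15] -> [24, -7, -36, -15] -> [20, -11, -40, -19] -> [-19, -40, -11, 20]
  [29, -10, 7, 1, 6, 27, -35] -> [29, -10, 7, 1, 6, 27, -35] -> [25, -14, 3, -3, 2, 23, -39] -> [-39, 23, 2, -3, 3, -14, 25]
  [7, -40, -12, -7, 27, -21, -30, -30, -23] -> [7, -40, -12, -7, 27, -21, -30, -23] -> [3, -44, -16, -11, 23, -25, -34, -27] -> [-27, -34, -25, 23, -11, -16, -44, 3]
  probe: [33, 16, 37, 45, 21, -40, 14, -22] -> [33, 16, 37, 45, 21, -40, 14, -22] -> [29, 12, 33, 41, 17, -44, 10, -26] -> [-26, 10, -44, 17, 41, 33, 12, 29]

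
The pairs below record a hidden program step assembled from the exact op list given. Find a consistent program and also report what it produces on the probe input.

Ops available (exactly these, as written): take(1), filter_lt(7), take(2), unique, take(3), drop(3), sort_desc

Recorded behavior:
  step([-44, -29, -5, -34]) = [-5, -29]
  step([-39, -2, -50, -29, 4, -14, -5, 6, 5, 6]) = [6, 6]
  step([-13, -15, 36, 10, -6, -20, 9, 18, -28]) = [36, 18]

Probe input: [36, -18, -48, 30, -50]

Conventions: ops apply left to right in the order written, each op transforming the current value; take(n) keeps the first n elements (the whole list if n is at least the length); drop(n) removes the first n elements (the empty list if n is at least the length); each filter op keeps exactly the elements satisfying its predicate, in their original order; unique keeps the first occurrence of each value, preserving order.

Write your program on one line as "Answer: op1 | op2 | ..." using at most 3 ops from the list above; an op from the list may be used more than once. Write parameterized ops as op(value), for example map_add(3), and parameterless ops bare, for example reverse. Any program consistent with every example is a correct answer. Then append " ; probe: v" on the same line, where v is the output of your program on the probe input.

sort_desc | take(3) | take(2) ; probe: [36, 30]

Check, running the answer program on each example:
  [-44, -29, -5, -34] -> [-5, -29, -34, -44] -> [-5, -29, -34] -> [-5, -29]
  [-39, -2, -50, -29, 4, -14, -5, 6, 5, 6] -> [6, 6, 5, 4, -2, -5, -14, -29, -39, -50] -> [6, 6, 5] -> [6, 6]
  [-13, -15, 36, 10, -6, -20, 9, 18, -28] -> [36, 18, 10, 9, -6, -13, -15, -20, -28] -> [36, 18, 10] -> [36, 18]
  probe: [36, -18, -48, 30, -50] -> [36, 30, -18, -48, -50] -> [36, 30, -18] -> [36, 30]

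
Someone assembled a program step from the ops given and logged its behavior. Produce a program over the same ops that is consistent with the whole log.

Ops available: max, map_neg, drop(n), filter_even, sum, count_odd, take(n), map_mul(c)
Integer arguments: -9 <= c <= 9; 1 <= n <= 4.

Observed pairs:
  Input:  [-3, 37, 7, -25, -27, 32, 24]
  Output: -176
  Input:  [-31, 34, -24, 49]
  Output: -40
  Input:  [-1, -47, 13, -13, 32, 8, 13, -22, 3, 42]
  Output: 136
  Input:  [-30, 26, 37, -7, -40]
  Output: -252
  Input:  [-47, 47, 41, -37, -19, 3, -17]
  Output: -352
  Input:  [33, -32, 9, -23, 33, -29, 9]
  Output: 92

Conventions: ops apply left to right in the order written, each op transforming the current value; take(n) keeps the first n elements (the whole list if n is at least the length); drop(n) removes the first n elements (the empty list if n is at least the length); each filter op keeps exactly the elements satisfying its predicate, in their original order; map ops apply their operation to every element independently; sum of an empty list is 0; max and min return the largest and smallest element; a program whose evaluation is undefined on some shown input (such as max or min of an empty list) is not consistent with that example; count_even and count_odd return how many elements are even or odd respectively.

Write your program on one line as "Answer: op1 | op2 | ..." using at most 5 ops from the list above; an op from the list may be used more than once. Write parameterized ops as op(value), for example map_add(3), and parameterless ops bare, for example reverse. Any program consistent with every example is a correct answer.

map_mul(4) | drop(1) | take(2) | map_neg | sum

Check, running the answer program on each example:
  [-3, 37, 7, -25, -27, 32, 24] -> [-12, 148, 28, -100, -108, 128, 96] -> [148, 28, -100, -108, 128, 96] -> [148, 28] -> [-148, -28] -> -176
  [-31, 34, -24, 49] -> [-124, 136, -96, 196] -> [136, -96, 196] -> [136, -96] -> [-136, 96] -> -40
  [-1, -47, 13, -13, 32, 8, 13, -22, 3, 42] -> [-4, -188, 52, -52, 128, 32, 52, -88, 12, 168] -> [-188, 52, -52, 128, 32, 52, -88, 12, 168] -> [-188, 52] -> [188, -52] -> 136
  [-30, 26, 37, -7, -40] -> [-120, 104, 148, -28, -160] -> [104, 148, -28, -160] -> [104, 148] -> [-104, -148] -> -252
  [-47, 47, 41, -37, -19, 3, -17] -> [-188, 188, 164, -148, -76, 12, -68] -> [188, 164, -148, -76, 12, -68] -> [188, 164] -> [-188, -164] -> -352
  [33, -32, 9, -23, 33, -29, 9] -> [132, -128, 36, -92, 132, -116, 36] -> [-128, 36, -92, 132, -116, 36] -> [-128, 36] -> [128, -36] -> 92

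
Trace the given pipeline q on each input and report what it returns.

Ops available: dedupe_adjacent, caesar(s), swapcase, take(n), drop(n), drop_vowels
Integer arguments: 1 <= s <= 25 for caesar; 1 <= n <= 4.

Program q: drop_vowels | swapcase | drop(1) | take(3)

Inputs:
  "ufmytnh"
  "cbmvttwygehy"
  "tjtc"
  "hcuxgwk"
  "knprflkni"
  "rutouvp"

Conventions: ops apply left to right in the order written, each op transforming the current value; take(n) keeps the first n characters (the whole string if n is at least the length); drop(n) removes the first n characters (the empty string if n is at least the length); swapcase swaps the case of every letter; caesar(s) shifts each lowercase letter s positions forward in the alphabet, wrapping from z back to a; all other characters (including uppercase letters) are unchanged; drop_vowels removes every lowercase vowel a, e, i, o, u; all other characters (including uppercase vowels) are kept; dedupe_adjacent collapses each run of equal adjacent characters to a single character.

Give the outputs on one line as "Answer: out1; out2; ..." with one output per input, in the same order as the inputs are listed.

Execution, op by op:
  "ufmytnh" -> "fmytnh" -> "FMYTNH" -> "MYTNH" -> "MYT"
  "cbmvttwygehy" -> "cbmvttwyghy" -> "CBMVTTWYGHY" -> "BMVTTWYGHY" -> "BMV"
  "tjtc" -> "tjtc" -> "TJTC" -> "JTC" -> "JTC"
  "hcuxgwk" -> "hcxgwk" -> "HCXGWK" -> "CXGWK" -> "CXG"
  "knprflkni" -> "knprflkn" -> "KNPRFLKN" -> "NPRFLKN" -> "NPR"
  "rutouvp" -> "rtvp" -> "RTVP" -> "TVP" -> "TVP"

"MYT"; "BMV"; "JTC"; "CXG"; "NPR"; "TVP"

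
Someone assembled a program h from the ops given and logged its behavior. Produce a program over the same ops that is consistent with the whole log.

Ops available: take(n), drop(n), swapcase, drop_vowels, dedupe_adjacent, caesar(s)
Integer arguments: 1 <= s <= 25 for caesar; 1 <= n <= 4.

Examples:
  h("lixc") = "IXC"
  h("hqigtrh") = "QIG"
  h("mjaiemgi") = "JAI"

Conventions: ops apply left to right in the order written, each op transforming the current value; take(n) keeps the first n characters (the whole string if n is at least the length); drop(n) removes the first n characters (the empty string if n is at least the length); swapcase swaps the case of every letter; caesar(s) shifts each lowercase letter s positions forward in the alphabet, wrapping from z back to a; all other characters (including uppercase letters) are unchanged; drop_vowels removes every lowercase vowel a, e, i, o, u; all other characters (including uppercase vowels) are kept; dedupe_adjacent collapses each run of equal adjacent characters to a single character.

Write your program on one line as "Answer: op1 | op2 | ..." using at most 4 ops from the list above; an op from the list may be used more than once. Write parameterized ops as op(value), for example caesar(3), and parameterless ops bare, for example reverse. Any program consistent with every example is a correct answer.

drop(1) | take(3) | swapcase

Check, running the answer program on each example:
  "lixc" -> "ixc" -> "ixc" -> "IXC"
  "hqigtrh" -> "qigtrh" -> "qig" -> "QIG"
  "mjaiemgi" -> "jaiemgi" -> "jai" -> "JAI"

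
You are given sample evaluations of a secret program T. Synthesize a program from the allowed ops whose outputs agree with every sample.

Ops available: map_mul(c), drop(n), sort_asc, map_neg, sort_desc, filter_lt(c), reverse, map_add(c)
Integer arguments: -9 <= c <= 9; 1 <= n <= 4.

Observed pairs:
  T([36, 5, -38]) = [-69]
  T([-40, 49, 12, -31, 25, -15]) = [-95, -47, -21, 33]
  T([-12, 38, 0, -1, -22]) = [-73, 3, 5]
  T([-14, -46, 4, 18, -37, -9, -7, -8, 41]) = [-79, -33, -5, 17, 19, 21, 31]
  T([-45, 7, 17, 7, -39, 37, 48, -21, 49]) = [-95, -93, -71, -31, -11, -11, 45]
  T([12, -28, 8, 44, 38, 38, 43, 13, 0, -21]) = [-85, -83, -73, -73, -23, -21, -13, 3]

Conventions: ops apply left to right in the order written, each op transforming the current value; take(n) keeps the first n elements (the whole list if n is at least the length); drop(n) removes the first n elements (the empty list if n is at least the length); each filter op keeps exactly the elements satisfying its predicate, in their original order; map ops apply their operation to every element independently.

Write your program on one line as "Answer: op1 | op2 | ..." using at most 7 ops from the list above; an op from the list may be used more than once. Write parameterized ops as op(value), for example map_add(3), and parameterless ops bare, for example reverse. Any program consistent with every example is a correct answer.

sort_desc | sort_asc | drop(2) | map_mul(-2) | reverse | map_add(3)

Check, running the answer program on each example:
  [36, 5, -38] -> [36, 5, -38] -> [-38, 5, 36] -> [36] -> [-72] -> [-72] -> [-69]
  [-40, 49, 12, -31, 25, -15] -> [49, 25, 12, -15, -31, -40] -> [-40, -31, -15, 12, 25, 49] -> [-15, 12, 25, 49] -> [30, -24, -50, -98] -> [-98, -50, -24, 30] -> [-95, -47, -21, 33]
  [-12, 38, 0, -1, -22] -> [38, 0, -1, -12, -22] -> [-22, -12, -1, 0, 38] -> [-1, 0, 38] -> [2, 0, -76] -> [-76, 0, 2] -> [-73, 3, 5]
  [-14, -46, 4, 18, -37, -9, -7, -8, 41] -> [41, 18, 4, -7, -8, -9, -14, -37, -46] -> [-46, -37, -14, -9, -8, -7, 4, 18, 41] -> [-14, -9, -8, -7, 4, 18, 41] -> [28, 18, 16, 14, -8, -36, -82] -> [-82, -36, -8, 14, 16, 18, 28] -> [-79, -33, -5, 17, 19, 21, 31]
  [-45, 7, 17, 7, -39, 37, 48, -21, 49] -> [49, 48, 37, 17, 7, 7, -21, -39, -45] -> [-45, -39, -21, 7, 7, 17, 37, 48, 49] -> [-21, 7, 7, 17, 37, 48, 49] -> [42, -14, -14, -34, -74, -96, -98] -> [-98, -96, -74, -34, -14, -14, 42] -> [-95, -93, -71, -31, -11, -11, 45]
  [12, -28, 8, 44, 38, 38, 43, 13, 0, -21] -> [44, 43, 38, 38, 13, 12, 8, 0, -21, -28] -> [-28, -21, 0, 8, 12, 13, 38, 38, 43, 44] -> [0, 8, 12, 13, 38, 38, 43, 44] -> [0, -16, -24, -26, -76, -76, -86, -88] -> [-88, -86, -76, -76, -26, -24, -16, 0] -> [-85, -83, -73, -73, -23, -21, -13, 3]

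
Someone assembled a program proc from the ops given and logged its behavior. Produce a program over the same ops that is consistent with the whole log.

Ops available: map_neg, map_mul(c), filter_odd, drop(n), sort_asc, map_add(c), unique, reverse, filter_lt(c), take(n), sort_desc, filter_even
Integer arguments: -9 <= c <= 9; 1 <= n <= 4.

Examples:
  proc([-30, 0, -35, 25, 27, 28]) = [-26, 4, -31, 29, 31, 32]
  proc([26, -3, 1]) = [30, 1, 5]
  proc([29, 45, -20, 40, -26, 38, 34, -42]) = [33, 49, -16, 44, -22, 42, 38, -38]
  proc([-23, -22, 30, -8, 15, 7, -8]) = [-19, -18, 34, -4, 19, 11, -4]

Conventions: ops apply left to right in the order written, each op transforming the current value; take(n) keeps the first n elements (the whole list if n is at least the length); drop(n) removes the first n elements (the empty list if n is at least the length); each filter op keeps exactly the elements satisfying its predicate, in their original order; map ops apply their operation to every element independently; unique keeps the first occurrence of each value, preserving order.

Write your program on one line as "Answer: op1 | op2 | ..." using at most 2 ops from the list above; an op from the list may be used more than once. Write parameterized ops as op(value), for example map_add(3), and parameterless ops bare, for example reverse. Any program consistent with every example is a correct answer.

map_add(-5) | map_add(9)

Check, running the answer program on each example:
  [-30, 0, -35, 25, 27, 28] -> [-35, -5, -40, 20, 22, 23] -> [-26, 4, -31, 29, 31, 32]
  [26, -3, 1] -> [21, -8, -4] -> [30, 1, 5]
  [29, 45, -20, 40, -26, 38, 34, -42] -> [24, 40, -25, 35, -31, 33, 29, -47] -> [33, 49, -16, 44, -22, 42, 38, -38]
  [-23, -22, 30, -8, 15, 7, -8] -> [-28, -27, 25, -13, 10, 2, -13] -> [-19, -18, 34, -4, 19, 11, -4]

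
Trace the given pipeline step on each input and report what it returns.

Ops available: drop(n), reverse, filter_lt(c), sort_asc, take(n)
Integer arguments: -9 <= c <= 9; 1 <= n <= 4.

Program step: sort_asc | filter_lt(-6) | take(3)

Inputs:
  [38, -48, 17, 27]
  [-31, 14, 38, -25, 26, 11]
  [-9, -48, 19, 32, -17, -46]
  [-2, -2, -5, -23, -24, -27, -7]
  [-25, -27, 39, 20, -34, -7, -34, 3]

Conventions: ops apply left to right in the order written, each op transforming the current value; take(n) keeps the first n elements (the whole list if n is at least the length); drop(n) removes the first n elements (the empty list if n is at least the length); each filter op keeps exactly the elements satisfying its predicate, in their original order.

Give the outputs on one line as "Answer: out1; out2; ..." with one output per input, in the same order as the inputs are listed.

[-48]; [-31, -25]; [-48, -46, -17]; [-27, -24, -23]; [-34, -34, -27]

Execution, op by op:
  [38, -48, 17, 27] -> [-48, 17, 27, 38] -> [-48] -> [-48]
  [-31, 14, 38, -25, 26, 11] -> [-31, -25, 11, 14, 26, 38] -> [-31, -25] -> [-31, -25]
  [-9, -48, 19, 32, -17, -46] -> [-48, -46, -17, -9, 19, 32] -> [-48, -46, -17, -9] -> [-48, -46, -17]
  [-2, -2, -5, -23, -24, -27, -7] -> [-27, -24, -23, -7, -5, -2, -2] -> [-27, -24, -23, -7] -> [-27, -24, -23]
  [-25, -27, 39, 20, -34, -7, -34, 3] -> [-34, -34, -27, -25, -7, 3, 20, 39] -> [-34, -34, -27, -25, -7] -> [-34, -34, -27]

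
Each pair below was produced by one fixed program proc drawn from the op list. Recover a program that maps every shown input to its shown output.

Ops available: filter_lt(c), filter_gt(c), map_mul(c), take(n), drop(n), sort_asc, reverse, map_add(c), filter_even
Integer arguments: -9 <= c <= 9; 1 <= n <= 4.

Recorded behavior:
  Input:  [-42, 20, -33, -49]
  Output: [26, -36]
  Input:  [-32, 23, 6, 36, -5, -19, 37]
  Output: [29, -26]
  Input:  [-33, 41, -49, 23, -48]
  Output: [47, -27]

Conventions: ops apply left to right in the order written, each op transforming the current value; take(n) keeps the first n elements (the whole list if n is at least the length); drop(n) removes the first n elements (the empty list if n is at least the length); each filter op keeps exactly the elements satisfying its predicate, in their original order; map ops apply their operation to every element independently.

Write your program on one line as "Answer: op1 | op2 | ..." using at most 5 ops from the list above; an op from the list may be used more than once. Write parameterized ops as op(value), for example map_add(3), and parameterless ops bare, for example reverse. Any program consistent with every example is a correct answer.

take(4) | reverse | drop(2) | map_add(6)

Check, running the answer program on each example:
  [-42, 20, -33, -49] -> [-42, 20, -33, -49] -> [-49, -33, 20, -42] -> [20, -42] -> [26, -36]
  [-32, 23, 6, 36, -5, -19, 37] -> [-32, 23, 6, 36] -> [36, 6, 23, -32] -> [23, -32] -> [29, -26]
  [-33, 41, -49, 23, -48] -> [-33, 41, -49, 23] -> [23, -49, 41, -33] -> [41, -33] -> [47, -27]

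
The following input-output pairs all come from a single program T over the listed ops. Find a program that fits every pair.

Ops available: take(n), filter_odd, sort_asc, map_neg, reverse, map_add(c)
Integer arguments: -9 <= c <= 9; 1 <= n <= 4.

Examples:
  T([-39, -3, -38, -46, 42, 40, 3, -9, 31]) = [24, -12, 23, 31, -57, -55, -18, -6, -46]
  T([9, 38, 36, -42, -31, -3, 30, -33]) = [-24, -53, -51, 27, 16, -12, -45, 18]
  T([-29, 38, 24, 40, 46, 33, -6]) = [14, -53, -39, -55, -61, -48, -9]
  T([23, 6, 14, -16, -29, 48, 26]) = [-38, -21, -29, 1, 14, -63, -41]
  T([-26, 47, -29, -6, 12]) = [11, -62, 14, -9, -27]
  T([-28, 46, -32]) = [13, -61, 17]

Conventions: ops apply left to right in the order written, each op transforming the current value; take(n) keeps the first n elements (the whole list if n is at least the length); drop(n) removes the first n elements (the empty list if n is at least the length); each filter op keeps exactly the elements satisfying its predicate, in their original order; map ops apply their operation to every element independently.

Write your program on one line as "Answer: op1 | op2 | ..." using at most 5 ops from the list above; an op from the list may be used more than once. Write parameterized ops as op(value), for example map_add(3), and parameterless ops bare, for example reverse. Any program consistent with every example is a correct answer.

map_add(1) | map_add(9) | map_neg | map_add(-5)

Check, running the answer program on each example:
  [-39, -3, -38, -46, 42, 40, 3, -9, 31] -> [-38, -2, -37, -45, 43, 41, 4, -8, 32] -> [-29, 7, -28, -36, 52, 50, 13, 1, 41] -> [29, -7, 28, 36, -52, -50, -13, -1, -41] -> [24, -12, 23, 31, -57, -55, -18, -6, -46]
  [9, 38, 36, -42, -31, -3, 30, -33] -> [10, 39, 37, -41, -30, -2, 31, -32] -> [19, 48, 46, -32, -21, 7, 40, -23] -> [-19, -48, -46, 32, 21, -7, -40, 23] -> [-24, -53, -51, 27, 16, -12, -45, 18]
  [-29, 38, 24, 40, 46, 33, -6] -> [-28, 39, 25, 41, 47, 34, -5] -> [-19, 48, 34, 50, 56, 43, 4] -> [19, -48, -34, -50, -56, -43, -4] -> [14, -53, -39, -55, -61, -48, -9]
  [23, 6, 14, -16, -29, 48, 26] -> [24, 7, 15, -15, -28, 49, 27] -> [33, 16, 24, -6, -19, 58, 36] -> [-33, -16, -24, 6, 19, -58, -36] -> [-38, -21, -29, 1, 14, -63, -41]
  [-26, 47, -29, -6, 12] -> [-25, 48, -28, -5, 13] -> [-16, 57, -19, 4, 22] -> [16, -57, 19, -4, -22] -> [11, -62, 14, -9, -27]
  [-28, 46, -32] -> [-27, 47, -31] -> [-18, 56, -22] -> [18, -56, 22] -> [13, -61, 17]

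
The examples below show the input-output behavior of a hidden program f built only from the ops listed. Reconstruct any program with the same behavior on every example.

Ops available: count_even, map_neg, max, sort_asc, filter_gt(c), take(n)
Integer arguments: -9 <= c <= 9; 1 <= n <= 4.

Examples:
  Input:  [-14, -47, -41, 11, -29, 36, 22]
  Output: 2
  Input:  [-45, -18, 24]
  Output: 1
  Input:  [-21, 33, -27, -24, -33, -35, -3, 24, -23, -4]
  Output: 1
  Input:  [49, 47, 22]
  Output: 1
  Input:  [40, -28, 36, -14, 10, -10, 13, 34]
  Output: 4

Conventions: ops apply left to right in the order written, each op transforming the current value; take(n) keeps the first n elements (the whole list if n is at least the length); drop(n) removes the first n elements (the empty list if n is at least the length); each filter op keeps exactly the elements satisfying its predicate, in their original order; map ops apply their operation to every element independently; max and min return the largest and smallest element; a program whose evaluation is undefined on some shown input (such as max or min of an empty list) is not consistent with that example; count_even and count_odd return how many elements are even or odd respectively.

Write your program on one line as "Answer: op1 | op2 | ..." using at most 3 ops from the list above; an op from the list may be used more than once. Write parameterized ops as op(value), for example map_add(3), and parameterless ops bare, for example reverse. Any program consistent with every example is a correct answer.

sort_asc | filter_gt(5) | count_even

Check, running the answer program on each example:
  [-14, -47, -41, 11, -29, 36, 22] -> [-47, -41, -29, -14, 11, 22, 36] -> [11, 22, 36] -> 2
  [-45, -18, 24] -> [-45, -18, 24] -> [24] -> 1
  [-21, 33, -27, -24, -33, -35, -3, 24, -23, -4] -> [-35, -33, -27, -24, -23, -21, -4, -3, 24, 33] -> [24, 33] -> 1
  [49, 47, 22] -> [22, 47, 49] -> [22, 47, 49] -> 1
  [40, -28, 36, -14, 10, -10, 13, 34] -> [-28, -14, -10, 10, 13, 34, 36, 40] -> [10, 13, 34, 36, 40] -> 4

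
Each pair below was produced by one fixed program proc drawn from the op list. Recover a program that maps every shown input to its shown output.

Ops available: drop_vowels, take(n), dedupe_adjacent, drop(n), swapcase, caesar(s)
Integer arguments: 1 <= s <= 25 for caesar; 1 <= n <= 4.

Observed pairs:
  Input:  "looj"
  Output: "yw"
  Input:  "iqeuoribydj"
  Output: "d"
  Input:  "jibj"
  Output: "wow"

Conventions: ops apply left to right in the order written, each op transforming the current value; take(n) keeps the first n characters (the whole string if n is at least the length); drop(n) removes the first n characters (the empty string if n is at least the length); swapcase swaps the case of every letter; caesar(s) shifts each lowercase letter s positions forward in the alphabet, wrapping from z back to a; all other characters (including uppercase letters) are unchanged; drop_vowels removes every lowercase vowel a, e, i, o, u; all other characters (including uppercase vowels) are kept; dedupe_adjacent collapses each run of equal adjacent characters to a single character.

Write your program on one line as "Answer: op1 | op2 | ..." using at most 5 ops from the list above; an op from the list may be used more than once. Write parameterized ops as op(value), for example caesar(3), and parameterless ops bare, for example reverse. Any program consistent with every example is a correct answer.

take(4) | drop_vowels | caesar(21) | caesar(18)

Check, running the answer program on each example:
  "looj" -> "looj" -> "lj" -> "ge" -> "yw"
  "iqeuoribydj" -> "iqeu" -> "q" -> "l" -> "d"
  "jibj" -> "jibj" -> "jbj" -> "ewe" -> "wow"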